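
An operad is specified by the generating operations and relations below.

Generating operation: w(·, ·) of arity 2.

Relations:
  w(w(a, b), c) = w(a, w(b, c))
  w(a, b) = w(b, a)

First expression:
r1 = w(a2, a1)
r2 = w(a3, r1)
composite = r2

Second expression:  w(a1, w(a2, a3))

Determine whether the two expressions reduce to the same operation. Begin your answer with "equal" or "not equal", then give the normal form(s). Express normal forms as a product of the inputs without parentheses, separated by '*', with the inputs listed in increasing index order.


The first expression reduces to a1 * a2 * a3
The second expression reduces to a1 * a2 * a3
Same normal form: equal.

equal; both compose to a1 * a2 * a3


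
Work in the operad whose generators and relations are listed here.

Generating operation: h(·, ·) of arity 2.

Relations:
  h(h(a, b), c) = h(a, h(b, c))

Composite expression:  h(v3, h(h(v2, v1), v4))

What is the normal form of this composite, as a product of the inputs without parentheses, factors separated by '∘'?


The h-tree's shape is irrelevant; the v-reading-order decides.
h(v2, v1) collapses to v2 ∘ v1
h(h(v2, v1), v4) collapses to v2 ∘ v1 ∘ v4
h(v3, h(h(v2, v1), v4)) collapses to v3 ∘ v2 ∘ v1 ∘ v4

v3 ∘ v2 ∘ v1 ∘ v4


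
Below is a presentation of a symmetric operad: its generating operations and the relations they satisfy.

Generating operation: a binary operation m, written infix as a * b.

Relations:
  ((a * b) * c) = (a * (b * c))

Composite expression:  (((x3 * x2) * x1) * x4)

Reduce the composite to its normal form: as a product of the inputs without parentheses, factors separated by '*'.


x3 * x2 * x1 * x4

Associativity of m dissolves the nesting; only the x-input order survives.
(x3 * x2) flattens to x3 * x2
((x3 * x2) * x1) flattens to x3 * x2 * x1
(((x3 * x2) * x1) * x4) flattens to x3 * x2 * x1 * x4


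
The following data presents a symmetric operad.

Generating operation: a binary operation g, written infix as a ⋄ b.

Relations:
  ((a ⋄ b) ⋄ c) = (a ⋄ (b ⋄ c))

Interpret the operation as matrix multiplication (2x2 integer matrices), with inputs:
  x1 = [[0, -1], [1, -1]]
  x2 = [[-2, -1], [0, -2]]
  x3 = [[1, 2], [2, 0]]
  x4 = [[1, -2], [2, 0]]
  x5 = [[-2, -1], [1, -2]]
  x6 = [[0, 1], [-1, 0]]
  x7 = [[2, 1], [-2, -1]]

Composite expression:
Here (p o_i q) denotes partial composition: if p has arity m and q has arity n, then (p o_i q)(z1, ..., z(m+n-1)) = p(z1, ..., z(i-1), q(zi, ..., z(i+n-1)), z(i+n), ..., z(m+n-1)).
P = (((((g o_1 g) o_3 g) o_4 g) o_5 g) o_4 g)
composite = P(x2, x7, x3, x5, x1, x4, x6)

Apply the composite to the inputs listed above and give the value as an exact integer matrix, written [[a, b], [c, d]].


(x2 ⋄ x7) = [[-2, -1], [4, 2]]
(x5 ⋄ x1) = [[-1, 3], [-2, 1]]
(x4 ⋄ x6) = [[2, 1], [0, 2]]
((x5 ⋄ x1) ⋄ (x4 ⋄ x6)) = [[-2, 5], [-4, 0]]
(x3 ⋄ ((x5 ⋄ x1) ⋄ (x4 ⋄ x6))) = [[-10, 5], [-4, 10]]
((x2 ⋄ x7) ⋄ (x3 ⋄ ((x5 ⋄ x1) ⋄ (x4 ⋄ x6)))) = [[24, -20], [-48, 40]]

[[24, -20], [-48, 40]]


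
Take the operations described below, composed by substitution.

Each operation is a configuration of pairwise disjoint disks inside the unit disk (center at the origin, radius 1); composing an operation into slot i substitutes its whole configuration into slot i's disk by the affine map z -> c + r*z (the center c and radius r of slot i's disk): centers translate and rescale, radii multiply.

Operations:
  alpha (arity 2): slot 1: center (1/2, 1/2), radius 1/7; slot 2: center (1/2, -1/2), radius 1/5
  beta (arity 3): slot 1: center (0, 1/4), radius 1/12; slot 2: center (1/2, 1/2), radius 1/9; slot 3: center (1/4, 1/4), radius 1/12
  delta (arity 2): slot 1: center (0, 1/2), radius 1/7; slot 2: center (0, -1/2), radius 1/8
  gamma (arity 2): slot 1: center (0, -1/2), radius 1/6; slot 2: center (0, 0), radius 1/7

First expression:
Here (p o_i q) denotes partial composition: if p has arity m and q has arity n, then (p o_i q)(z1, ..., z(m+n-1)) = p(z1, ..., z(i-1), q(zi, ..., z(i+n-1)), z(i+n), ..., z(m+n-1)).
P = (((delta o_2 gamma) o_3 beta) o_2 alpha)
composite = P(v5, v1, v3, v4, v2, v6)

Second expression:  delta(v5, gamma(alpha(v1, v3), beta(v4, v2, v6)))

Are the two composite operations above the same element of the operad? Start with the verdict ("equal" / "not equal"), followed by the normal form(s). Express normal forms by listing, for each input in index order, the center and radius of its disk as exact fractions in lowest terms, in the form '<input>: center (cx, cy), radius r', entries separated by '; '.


The first expression, normalized: v1: center (1/96, -53/96), radius 1/336; v2: center (1/112, -55/112), radius 1/504; v3: center (1/96, -55/96), radius 1/240; v4: center (0, -111/224), radius 1/672; v5: center (0, 1/2), radius 1/7; v6: center (1/224, -111/224), radius 1/672
The second expression, normalized: v1: center (1/96, -53/96), radius 1/336; v2: center (1/112, -55/112), radius 1/504; v3: center (1/96, -55/96), radius 1/240; v4: center (0, -111/224), radius 1/672; v5: center (0, 1/2), radius 1/7; v6: center (1/224, -111/224), radius 1/672
One common form — equal.

equal; both compose to v1: center (1/96, -53/96), radius 1/336; v2: center (1/112, -55/112), radius 1/504; v3: center (1/96, -55/96), radius 1/240; v4: center (0, -111/224), radius 1/672; v5: center (0, 1/2), radius 1/7; v6: center (1/224, -111/224), radius 1/672


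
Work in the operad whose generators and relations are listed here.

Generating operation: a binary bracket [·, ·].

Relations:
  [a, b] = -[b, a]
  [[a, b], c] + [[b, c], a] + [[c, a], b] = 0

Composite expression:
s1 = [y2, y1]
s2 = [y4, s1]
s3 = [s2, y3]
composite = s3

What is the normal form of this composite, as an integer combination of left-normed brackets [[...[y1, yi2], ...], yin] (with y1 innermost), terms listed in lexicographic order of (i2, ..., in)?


Expand each bracket as ab - ba; the y1-initial words give the coefficients.
Composite bracket: [[y4, [y2, y1]], y3]
Full expansion: 8 signed words from ab - ba (2^3 = 8).
Coefficients come from the y1-initial words:
  y1y2y4y3 appears with sign +1, giving the term +[[[y1, y2], y4], y3]

[[[y1, y2], y4], y3]


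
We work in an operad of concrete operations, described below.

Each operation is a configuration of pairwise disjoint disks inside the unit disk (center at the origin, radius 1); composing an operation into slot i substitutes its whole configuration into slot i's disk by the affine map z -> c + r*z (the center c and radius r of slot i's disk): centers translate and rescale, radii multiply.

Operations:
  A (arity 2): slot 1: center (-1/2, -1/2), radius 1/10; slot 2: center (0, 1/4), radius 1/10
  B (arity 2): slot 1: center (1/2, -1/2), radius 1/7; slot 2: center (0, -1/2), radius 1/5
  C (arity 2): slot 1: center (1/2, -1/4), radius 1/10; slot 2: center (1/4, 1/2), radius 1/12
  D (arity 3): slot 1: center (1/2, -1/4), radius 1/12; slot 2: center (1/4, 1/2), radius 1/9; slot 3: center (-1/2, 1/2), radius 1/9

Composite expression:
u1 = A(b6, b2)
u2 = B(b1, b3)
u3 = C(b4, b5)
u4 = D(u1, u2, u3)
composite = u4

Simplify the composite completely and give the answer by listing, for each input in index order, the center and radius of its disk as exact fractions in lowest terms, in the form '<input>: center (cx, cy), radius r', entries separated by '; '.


b1: center (11/36, 4/9), radius 1/63; b2: center (1/2, -11/48), radius 1/120; b3: center (1/4, 4/9), radius 1/45; b4: center (-4/9, 17/36), radius 1/90; b5: center (-17/36, 5/9), radius 1/108; b6: center (11/24, -7/24), radius 1/120

Each b-disk chains the slot maps above it in D; radii multiply.
input b6: applying the 2 nested substitutions gives center (11/24, -7/24), radius 1/120
input b2: applying the 2 nested substitutions gives center (1/2, -11/48), radius 1/120
input b1: applying the 2 nested substitutions gives center (11/36, 4/9), radius 1/63
input b3: applying the 2 nested substitutions gives center (1/4, 4/9), radius 1/45
input b4: applying the 2 nested substitutions gives center (-4/9, 17/36), radius 1/90
input b5: applying the 2 nested substitutions gives center (-17/36, 5/9), radius 1/108


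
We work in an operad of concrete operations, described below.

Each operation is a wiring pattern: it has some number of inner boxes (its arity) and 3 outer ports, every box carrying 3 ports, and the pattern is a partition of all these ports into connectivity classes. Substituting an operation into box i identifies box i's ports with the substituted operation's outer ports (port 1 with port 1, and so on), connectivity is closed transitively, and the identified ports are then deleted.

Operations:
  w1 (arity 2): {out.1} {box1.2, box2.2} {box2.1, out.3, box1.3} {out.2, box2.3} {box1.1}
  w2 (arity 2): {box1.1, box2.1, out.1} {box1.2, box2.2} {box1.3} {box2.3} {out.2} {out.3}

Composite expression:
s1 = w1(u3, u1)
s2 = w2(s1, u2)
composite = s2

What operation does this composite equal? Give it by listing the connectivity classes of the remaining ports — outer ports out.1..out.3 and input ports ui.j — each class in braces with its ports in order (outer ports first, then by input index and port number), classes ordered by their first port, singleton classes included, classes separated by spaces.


{out.1, u2.1} {out.2} {out.3} {u1.1, u3.3} {u1.2, u3.2} {u1.3, u2.2} {u2.3} {u3.1}

Connectivity passes through glued w2-boundaries; trace each wire chain.
composing w1 on (u3, u1), with out.j its own outer ports: {out.1} {out.2, u1.3} {out.3, u1.1, u3.3} {u1.2, u3.2} {u3.1}
composing w2 on (u3, u1, u2), with out.j its own outer ports: {out.1, u2.1} {out.2} {out.3} {u1.1, u3.3} {u1.2, u3.2} {u1.3, u2.2} {u2.3} {u3.1}


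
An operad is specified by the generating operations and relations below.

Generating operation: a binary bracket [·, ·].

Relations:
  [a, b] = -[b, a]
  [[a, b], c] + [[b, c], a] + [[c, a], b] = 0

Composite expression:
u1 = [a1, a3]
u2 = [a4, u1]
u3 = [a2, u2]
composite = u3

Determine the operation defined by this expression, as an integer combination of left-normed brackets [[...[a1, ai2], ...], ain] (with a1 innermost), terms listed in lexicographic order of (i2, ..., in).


Antisymmetry and Jacobi reduce to a1-anchored left-normed brackets.
Composite bracket: [a2, [a4, [a1, a3]]]
Full expansion: 8 signed words from ab - ba (2^3 = 8).
Collect the words opening with a1:
  a1a3a4a2 appears with sign +1, giving the term +[[[a1, a3], a4], a2]

[[[a1, a3], a4], a2]


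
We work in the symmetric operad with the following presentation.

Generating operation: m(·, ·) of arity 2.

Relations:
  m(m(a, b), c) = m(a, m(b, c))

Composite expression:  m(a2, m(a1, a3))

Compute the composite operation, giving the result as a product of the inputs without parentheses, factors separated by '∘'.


a2 ∘ a1 ∘ a3

Every regrouping of m is equal, so read the a-inputs in written order.
m(a1, a3) linearizes to a1 ∘ a3
m(a2, m(a1, a3)) linearizes to a2 ∘ a1 ∘ a3


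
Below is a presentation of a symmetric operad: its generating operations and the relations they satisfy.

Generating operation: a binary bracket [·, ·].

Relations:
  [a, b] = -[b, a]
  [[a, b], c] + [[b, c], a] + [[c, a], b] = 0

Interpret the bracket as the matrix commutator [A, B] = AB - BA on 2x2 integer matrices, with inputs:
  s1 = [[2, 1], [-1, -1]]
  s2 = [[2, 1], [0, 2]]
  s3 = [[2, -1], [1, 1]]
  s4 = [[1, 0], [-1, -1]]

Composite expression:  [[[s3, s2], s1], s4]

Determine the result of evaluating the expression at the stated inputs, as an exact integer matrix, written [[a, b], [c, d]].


[[5, 10], [-6, -5]]

[s3, s2] = [[-1, 1], [0, 1]]
[[s3, s2], s1] = [[-1, -5], [-2, 1]]
[[[s3, s2], s1], s4] = [[5, 10], [-6, -5]]


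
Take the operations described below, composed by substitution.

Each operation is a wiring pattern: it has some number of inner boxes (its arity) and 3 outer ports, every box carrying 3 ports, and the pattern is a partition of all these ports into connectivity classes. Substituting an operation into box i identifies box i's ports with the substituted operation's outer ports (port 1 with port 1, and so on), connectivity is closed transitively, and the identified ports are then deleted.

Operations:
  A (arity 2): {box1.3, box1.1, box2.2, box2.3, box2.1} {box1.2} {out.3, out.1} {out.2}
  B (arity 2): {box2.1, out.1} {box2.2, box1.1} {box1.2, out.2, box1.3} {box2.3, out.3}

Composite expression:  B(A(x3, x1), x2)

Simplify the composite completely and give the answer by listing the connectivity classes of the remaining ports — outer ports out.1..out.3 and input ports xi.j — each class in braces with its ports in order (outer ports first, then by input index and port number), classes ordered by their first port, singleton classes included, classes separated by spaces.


Connectivity passes through glued B-boundaries; trace each wire chain.
after A, the pattern on (x3, x1) reads {out.1, out.3} {out.2} {x1.1, x1.2, x1.3, x3.1, x3.3} {x3.2} (out.j = its outer ports)
after B, the pattern on (x3, x1, x2) reads {out.1, x2.1} {out.2, x2.2} {out.3, x2.3} {x1.1, x1.2, x1.3, x3.1, x3.3} {x3.2} (out.j = its outer ports)

{out.1, x2.1} {out.2, x2.2} {out.3, x2.3} {x1.1, x1.2, x1.3, x3.1, x3.3} {x3.2}


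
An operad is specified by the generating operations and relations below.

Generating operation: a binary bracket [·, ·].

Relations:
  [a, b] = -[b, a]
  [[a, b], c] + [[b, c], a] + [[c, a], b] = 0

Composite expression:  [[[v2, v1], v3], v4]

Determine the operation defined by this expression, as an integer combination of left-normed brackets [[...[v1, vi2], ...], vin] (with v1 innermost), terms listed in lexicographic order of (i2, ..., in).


-[[[v1, v2], v3], v4]

A multilinear Lie element is pinned by v1-initial words (v1 innermost).
Composite bracket: [[[v2, v1], v3], v4]
The bracket unfolds into 8 signed words via [a, b] = ab - ba (2^3 = 8).
The v1-initial words carry the normal form:
  the word v1v2v3v4 carries sign -1 and contributes -[[[v1, v2], v3], v4]


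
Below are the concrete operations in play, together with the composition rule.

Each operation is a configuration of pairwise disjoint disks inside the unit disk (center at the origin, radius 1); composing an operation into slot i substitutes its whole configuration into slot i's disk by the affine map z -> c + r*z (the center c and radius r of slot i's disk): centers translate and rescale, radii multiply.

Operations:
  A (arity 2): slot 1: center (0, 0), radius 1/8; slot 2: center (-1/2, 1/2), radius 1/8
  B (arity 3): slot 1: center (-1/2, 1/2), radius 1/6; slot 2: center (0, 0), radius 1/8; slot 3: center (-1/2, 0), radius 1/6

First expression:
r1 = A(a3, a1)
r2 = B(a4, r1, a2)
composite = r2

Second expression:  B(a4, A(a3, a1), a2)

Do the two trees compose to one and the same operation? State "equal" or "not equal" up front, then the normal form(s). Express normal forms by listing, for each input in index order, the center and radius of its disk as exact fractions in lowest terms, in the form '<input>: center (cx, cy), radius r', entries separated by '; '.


equal; both compose to a1: center (-1/16, 1/16), radius 1/64; a2: center (-1/2, 0), radius 1/6; a3: center (0, 0), radius 1/64; a4: center (-1/2, 1/2), radius 1/6

The first expression reduces to a1: center (-1/16, 1/16), radius 1/64; a2: center (-1/2, 0), radius 1/6; a3: center (0, 0), radius 1/64; a4: center (-1/2, 1/2), radius 1/6
The second expression reduces to a1: center (-1/16, 1/16), radius 1/64; a2: center (-1/2, 0), radius 1/6; a3: center (0, 0), radius 1/64; a4: center (-1/2, 1/2), radius 1/6
The normal forms match — equal.


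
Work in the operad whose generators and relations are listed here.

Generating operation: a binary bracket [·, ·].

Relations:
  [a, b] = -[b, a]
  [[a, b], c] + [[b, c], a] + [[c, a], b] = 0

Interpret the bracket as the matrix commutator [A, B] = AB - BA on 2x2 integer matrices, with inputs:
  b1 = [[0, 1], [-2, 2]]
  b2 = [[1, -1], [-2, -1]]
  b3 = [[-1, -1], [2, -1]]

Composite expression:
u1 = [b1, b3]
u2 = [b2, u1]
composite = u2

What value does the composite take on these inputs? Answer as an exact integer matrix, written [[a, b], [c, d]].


[[0, 4], [-8, 0]]

[b1, b3] = [[0, 2], [4, 0]]
[b2, [b1, b3]] = [[0, 4], [-8, 0]]


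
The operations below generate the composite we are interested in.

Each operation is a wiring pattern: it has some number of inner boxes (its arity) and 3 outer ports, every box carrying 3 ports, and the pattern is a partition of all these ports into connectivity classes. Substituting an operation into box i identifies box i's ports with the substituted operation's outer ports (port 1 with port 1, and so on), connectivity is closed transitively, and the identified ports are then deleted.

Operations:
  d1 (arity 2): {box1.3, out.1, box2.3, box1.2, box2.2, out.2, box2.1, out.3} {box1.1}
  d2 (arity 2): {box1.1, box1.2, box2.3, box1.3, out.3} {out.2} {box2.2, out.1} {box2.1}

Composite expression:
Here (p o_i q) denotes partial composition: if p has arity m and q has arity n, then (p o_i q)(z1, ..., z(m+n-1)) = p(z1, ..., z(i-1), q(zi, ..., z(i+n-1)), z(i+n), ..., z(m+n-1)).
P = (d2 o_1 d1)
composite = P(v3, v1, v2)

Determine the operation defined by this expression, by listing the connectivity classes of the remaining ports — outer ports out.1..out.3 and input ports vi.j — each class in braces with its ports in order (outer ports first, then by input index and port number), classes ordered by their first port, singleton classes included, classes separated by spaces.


{out.1, v2.2} {out.2} {out.3, v1.1, v1.2, v1.3, v2.3, v3.2, v3.3} {v2.1} {v3.1}


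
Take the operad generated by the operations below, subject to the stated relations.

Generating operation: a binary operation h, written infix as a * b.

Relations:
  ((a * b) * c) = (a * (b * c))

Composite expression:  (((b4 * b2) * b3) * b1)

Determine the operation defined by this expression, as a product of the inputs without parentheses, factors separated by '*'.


b4 * b2 * b3 * b1

All parenthesizations of h agree; list the b-inputs left to right.
(b4 * b2) linearizes to b4 * b2
((b4 * b2) * b3) linearizes to b4 * b2 * b3
(((b4 * b2) * b3) * b1) linearizes to b4 * b2 * b3 * b1


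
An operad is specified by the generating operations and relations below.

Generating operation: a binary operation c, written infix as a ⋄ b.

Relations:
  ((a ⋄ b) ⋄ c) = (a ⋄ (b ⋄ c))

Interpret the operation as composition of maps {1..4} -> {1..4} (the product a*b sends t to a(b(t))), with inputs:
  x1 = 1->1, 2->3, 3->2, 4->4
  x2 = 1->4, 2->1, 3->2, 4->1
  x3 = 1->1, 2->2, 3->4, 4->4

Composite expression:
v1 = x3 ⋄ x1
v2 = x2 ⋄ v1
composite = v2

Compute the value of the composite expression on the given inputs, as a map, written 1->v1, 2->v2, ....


1->4, 2->1, 3->1, 4->1

(x3 ⋄ x1) = 1->1, 2->4, 3->2, 4->4
(x2 ⋄ (x3 ⋄ x1)) = 1->4, 2->1, 3->1, 4->1


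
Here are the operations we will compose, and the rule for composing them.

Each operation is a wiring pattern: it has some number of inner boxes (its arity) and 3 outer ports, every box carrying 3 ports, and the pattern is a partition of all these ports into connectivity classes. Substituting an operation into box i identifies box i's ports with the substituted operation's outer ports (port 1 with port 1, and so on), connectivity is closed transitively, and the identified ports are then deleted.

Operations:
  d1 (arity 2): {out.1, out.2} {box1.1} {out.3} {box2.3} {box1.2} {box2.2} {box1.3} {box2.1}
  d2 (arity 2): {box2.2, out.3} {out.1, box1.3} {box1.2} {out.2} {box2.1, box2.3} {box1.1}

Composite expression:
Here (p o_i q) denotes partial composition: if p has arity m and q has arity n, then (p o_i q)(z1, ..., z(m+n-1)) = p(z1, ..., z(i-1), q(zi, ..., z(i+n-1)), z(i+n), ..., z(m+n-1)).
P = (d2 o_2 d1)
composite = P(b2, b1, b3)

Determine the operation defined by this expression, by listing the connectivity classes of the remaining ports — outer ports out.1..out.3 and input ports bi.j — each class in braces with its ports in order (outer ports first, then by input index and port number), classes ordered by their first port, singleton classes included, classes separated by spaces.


Substituting into d2 glues patterns; closure does the rest.
stage d1: inputs (b1, b3), connectivity {out.1, out.2} {out.3} {b1.1} {b1.2} {b1.3} {b3.1} {b3.2} {b3.3}, out.j its boundary
stage d2: inputs (b2, b1, b3), connectivity {out.1, b2.3} {out.2} {out.3} {b1.1} {b1.2} {b1.3} {b2.1} {b2.2} {b3.1} {b3.2} {b3.3}, out.j its boundary

{out.1, b2.3} {out.2} {out.3} {b1.1} {b1.2} {b1.3} {b2.1} {b2.2} {b3.1} {b3.2} {b3.3}


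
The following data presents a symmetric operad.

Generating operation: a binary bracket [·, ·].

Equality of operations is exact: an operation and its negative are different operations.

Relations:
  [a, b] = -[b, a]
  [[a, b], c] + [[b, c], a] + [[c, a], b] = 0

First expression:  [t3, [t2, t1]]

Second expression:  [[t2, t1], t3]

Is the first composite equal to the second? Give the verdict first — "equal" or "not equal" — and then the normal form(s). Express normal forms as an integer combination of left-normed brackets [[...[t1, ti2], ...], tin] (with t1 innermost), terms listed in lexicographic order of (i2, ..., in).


The first composite normalizes to [[t1, t2], t3]
The second composite normalizes to -[[t1, t2], t3]
Different reductions; not equal.

not equal — first [[t1, t2], t3], second -[[t1, t2], t3]


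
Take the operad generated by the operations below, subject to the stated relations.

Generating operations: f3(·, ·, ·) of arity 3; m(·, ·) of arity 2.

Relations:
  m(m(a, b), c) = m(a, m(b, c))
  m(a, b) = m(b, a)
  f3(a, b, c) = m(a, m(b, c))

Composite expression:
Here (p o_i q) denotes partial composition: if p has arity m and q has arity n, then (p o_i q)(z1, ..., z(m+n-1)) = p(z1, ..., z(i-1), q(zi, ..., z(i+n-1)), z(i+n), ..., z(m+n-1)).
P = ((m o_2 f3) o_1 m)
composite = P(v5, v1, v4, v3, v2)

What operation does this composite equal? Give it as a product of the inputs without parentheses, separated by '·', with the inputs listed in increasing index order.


Any arrangement under m is one operation, so sort the v-inputs.
m(v5, v1) linearizes to v5 · v1
f3(v4, v3, v2) linearizes to v4 · v3 · v2
m(m(v5, v1), f3(v4, v3, v2)) linearizes to v5 · v1 · v4 · v3 · v2
commutativity sorts the factors: v1 · v2 · v3 · v4 · v5

v1 · v2 · v3 · v4 · v5


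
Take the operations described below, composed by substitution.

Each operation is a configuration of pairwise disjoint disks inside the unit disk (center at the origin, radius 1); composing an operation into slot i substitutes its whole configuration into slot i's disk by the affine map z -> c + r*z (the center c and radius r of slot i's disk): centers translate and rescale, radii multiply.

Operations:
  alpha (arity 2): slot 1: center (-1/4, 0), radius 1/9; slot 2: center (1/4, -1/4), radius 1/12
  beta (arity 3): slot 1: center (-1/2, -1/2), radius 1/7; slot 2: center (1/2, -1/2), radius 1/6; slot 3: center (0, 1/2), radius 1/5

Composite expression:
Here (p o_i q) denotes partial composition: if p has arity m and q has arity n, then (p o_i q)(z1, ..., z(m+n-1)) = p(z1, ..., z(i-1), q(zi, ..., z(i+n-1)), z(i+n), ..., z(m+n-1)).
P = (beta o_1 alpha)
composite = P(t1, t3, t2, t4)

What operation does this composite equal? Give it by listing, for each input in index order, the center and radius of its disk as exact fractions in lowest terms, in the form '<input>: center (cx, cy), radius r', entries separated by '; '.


t1: center (-15/28, -1/2), radius 1/63; t2: center (1/2, -1/2), radius 1/6; t3: center (-13/28, -15/28), radius 1/84; t4: center (0, 1/2), radius 1/5

Affine substitution under beta: radii multiply and t-centers shift.
tracing t1 down its 2-map path: center (-15/28, -1/2), radius 1/63
tracing t3 down its 2-map path: center (-13/28, -15/28), radius 1/84
tracing t2 down its 1-map path: center (1/2, -1/2), radius 1/6
tracing t4 down its 1-map path: center (0, 1/2), radius 1/5


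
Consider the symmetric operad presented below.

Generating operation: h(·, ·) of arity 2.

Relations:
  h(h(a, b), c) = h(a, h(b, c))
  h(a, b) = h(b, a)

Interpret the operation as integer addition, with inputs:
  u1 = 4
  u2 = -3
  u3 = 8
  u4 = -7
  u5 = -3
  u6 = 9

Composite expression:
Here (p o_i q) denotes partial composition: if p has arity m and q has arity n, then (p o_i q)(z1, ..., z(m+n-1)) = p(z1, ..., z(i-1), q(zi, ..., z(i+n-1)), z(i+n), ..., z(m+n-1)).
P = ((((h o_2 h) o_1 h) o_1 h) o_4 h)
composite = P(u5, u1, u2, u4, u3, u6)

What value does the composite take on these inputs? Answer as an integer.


8

h(u5, u1) = 1
h(h(u5, u1), u2) = -2
h(u4, u3) = 1
h(h(u4, u3), u6) = 10
h(h(h(u5, u1), u2), h(h(u4, u3), u6)) = 8


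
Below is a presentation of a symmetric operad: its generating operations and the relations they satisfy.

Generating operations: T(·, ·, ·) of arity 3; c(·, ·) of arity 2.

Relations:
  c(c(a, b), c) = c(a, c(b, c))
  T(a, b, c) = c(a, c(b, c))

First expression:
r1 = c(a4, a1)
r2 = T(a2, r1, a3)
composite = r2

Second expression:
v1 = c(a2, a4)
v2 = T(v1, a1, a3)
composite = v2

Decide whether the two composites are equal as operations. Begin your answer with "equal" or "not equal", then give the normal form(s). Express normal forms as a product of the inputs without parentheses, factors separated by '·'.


The first expression, normalized: a2 · a4 · a1 · a3
The second expression, normalized: a2 · a4 · a1 · a3
Both agree, so they are equal.

equal; the common form is a2 · a4 · a1 · a3


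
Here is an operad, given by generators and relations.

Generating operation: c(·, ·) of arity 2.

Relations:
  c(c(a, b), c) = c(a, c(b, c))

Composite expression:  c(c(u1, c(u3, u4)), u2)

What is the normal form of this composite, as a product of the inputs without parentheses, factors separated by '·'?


u1 · u3 · u4 · u2

Key point: c is associative — brackets drop, the u-order remains.
c(u3, u4) linearizes to u3 · u4
c(u1, c(u3, u4)) linearizes to u1 · u3 · u4
c(c(u1, c(u3, u4)), u2) linearizes to u1 · u3 · u4 · u2


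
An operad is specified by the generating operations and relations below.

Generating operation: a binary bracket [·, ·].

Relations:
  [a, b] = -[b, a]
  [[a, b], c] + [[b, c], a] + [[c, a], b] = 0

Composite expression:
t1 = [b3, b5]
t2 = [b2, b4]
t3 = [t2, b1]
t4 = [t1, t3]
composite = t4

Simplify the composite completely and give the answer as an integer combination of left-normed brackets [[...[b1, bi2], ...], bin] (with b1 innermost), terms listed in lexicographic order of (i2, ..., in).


[[[[b1, b2], b4], b3], b5] - [[[[b1, b2], b4], b5], b3] - [[[[b1, b4], b2], b3], b5] + [[[[b1, b4], b2], b5], b3]


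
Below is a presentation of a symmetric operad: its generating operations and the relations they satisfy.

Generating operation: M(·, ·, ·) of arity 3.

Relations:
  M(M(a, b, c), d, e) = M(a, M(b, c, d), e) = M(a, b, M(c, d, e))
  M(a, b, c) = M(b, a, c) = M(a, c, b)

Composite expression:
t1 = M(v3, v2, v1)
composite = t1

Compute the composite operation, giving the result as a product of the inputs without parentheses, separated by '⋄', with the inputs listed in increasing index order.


v1 ⋄ v2 ⋄ v3

Reordering under M is free, so list the v-inputs canonically.
M(v3, v2, v1) reduces to v3 ⋄ v2 ⋄ v1
the factors in increasing index order: v1 ⋄ v2 ⋄ v3


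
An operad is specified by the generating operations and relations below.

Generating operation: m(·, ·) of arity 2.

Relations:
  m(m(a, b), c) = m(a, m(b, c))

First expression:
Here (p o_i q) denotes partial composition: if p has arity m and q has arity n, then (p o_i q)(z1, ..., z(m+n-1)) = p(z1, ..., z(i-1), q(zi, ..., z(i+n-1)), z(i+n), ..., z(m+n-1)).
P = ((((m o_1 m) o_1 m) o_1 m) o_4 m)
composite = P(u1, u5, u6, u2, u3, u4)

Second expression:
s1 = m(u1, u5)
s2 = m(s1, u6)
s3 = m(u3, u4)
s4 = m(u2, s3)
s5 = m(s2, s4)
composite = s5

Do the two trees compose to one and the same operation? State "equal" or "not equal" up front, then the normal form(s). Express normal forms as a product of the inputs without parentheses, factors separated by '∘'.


equal; both compose to u1 ∘ u5 ∘ u6 ∘ u2 ∘ u3 ∘ u4

In normal form, the first expression is u1 ∘ u5 ∘ u6 ∘ u2 ∘ u3 ∘ u4
In normal form, the second expression is u1 ∘ u5 ∘ u6 ∘ u2 ∘ u3 ∘ u4
Both agree, so they are equal.


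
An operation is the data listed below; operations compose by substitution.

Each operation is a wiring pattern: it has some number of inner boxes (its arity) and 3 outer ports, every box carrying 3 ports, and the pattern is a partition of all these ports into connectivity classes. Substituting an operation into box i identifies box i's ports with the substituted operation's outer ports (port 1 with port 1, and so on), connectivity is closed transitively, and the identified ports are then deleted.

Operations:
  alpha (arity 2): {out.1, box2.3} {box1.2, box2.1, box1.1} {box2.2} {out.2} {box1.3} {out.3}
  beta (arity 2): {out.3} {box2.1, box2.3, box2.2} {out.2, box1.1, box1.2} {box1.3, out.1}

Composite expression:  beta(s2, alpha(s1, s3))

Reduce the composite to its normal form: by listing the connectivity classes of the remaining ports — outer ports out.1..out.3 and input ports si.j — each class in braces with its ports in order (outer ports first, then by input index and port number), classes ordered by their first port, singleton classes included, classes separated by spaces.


Substituting into beta glues patterns; closure does the rest.
alpha over (s1, s3) gives {out.1, s3.3} {out.2} {out.3} {s1.1, s1.2, s3.1} {s1.3} {s3.2}, out.j being that stage's outer ports
beta over (s2, s1, s3) gives {out.1, s2.3} {out.2, s2.1, s2.2} {out.3} {s1.1, s1.2, s3.1} {s1.3} {s3.2} {s3.3}, out.j being that stage's outer ports

{out.1, s2.3} {out.2, s2.1, s2.2} {out.3} {s1.1, s1.2, s3.1} {s1.3} {s3.2} {s3.3}


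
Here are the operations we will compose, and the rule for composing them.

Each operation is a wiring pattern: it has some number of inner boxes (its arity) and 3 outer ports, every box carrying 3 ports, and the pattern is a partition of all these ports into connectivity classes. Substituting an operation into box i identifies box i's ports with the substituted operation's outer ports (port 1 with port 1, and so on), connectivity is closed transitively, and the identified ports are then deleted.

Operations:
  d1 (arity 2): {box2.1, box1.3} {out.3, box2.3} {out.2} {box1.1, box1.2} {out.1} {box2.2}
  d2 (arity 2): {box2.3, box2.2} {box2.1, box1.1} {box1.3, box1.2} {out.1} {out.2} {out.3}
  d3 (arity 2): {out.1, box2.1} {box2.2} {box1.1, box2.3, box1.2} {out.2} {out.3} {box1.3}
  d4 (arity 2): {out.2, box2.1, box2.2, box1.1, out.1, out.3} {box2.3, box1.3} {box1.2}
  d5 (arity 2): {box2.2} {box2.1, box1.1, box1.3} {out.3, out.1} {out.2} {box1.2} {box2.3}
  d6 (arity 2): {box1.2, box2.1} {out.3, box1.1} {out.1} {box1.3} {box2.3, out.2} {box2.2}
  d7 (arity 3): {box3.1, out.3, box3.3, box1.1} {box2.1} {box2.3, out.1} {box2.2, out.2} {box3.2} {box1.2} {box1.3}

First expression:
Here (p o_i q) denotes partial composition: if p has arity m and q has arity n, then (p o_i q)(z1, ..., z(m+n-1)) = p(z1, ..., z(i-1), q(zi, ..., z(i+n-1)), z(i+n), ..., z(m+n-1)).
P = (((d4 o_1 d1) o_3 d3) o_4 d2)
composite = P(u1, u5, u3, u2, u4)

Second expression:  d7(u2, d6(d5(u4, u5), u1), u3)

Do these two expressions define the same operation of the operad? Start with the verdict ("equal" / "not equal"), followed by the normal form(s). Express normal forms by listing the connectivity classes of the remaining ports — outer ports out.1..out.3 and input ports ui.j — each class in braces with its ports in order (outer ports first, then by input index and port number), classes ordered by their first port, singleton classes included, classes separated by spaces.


not equal: they reduce to {out.1, out.2, out.3} {u1.1, u1.2} {u1.3, u5.1} {u2.1, u4.1} {u2.2, u2.3} {u3.1, u3.2} {u3.3} {u4.2, u4.3} {u5.2} {u5.3} and {out.1} {out.2, u1.3} {out.3, u2.1, u3.1, u3.3} {u1.1} {u1.2} {u2.2} {u2.3} {u3.2} {u4.1, u4.3, u5.1} {u4.2} {u5.2} {u5.3}


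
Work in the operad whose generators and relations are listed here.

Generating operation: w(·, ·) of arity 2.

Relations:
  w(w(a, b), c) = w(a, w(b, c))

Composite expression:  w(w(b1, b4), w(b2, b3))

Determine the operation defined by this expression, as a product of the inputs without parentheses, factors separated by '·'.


Associativity of w dissolves the nesting; only the b-input order survives.
w(b1, b4) linearizes to b1 · b4
w(b2, b3) linearizes to b2 · b3
w(w(b1, b4), w(b2, b3)) linearizes to b1 · b4 · b2 · b3

b1 · b4 · b2 · b3


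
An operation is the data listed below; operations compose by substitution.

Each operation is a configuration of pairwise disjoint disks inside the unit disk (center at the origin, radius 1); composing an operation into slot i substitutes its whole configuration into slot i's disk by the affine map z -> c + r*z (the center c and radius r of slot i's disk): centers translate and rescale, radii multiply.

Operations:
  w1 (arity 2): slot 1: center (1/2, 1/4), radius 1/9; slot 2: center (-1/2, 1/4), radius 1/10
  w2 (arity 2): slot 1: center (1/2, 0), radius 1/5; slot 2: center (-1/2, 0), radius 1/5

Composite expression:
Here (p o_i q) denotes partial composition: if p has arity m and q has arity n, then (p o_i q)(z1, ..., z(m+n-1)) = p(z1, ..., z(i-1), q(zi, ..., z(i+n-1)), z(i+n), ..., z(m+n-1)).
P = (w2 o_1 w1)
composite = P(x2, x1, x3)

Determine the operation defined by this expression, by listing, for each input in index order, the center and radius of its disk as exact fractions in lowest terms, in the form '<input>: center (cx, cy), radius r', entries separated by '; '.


Only the slot chain above each x matters under w2; compose those maps.
x2 passes through 2 substitutions, ending at center (3/5, 1/20), radius 1/45
x1 passes through 2 substitutions, ending at center (2/5, 1/20), radius 1/50
x3 passes through 1 substitution, ending at center (-1/2, 0), radius 1/5

x1: center (2/5, 1/20), radius 1/50; x2: center (3/5, 1/20), radius 1/45; x3: center (-1/2, 0), radius 1/5


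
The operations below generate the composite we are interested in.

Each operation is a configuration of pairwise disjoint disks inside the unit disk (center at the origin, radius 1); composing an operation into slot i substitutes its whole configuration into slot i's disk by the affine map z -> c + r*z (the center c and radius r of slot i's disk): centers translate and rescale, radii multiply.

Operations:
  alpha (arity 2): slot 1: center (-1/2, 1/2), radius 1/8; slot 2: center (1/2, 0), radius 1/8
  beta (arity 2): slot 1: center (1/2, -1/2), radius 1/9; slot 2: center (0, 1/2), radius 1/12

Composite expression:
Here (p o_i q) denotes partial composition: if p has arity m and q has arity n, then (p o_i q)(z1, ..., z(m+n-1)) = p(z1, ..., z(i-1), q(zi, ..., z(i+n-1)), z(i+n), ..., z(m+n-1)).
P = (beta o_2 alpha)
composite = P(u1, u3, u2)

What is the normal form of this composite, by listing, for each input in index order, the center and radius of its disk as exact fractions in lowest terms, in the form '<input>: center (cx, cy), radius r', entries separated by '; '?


u1: center (1/2, -1/2), radius 1/9; u2: center (1/24, 1/2), radius 1/96; u3: center (-1/24, 13/24), radius 1/96

Each u-disk chains the slot maps above it in beta; radii multiply.
input u1: composing its 1 substitution step yields center (1/2, -1/2), radius 1/9
input u3: composing its 2 substitution steps yields center (-1/24, 13/24), radius 1/96
input u2: composing its 2 substitution steps yields center (1/24, 1/2), radius 1/96


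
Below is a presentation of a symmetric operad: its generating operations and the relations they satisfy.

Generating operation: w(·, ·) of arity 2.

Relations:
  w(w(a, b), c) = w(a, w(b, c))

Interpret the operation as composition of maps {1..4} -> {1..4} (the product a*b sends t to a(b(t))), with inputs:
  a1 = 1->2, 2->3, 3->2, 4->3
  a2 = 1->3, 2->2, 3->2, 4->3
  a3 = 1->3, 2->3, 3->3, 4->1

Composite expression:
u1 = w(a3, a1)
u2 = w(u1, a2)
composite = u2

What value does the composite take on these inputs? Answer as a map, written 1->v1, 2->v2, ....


1->3, 2->3, 3->3, 4->3

w(a3, a1) = 1->3, 2->3, 3->3, 4->3
w(w(a3, a1), a2) = 1->3, 2->3, 3->3, 4->3


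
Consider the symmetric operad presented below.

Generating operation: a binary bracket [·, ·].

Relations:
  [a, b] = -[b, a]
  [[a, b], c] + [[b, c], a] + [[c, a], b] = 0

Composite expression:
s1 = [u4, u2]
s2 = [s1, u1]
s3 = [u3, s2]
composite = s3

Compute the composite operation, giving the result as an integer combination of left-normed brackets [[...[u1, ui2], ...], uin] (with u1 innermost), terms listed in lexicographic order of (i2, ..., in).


In the tensor algebra, words opening u1 carry the u1-anchored form.
Composite bracket: [u3, [[u4, u2], u1]]
Under [a, b] = ab - ba we get 8 signed associative words (2^3 = 8).
Words beginning with u1 determine it all:
  word u1u2u4u3 has sign -1, contributing -[[[u1, u2], u4], u3]
  word u1u4u2u3 has sign +1, contributing +[[[u1, u4], u2], u3]

-[[[u1, u2], u4], u3] + [[[u1, u4], u2], u3]


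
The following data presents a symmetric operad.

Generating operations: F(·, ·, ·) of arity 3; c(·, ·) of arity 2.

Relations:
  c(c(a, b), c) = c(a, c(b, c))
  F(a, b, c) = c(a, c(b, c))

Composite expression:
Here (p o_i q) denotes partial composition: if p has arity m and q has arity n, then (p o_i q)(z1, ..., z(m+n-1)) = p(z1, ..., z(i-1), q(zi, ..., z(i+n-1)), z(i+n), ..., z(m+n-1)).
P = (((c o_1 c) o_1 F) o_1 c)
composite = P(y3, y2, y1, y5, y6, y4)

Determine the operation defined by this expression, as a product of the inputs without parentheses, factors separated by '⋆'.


y3 ⋆ y2 ⋆ y1 ⋆ y5 ⋆ y6 ⋆ y4

Under associativity of c, the answer is the y's in reading order.
c(y3, y2) spells out as y3 ⋆ y2
F(c(y3, y2), y1, y5) spells out as y3 ⋆ y2 ⋆ y1 ⋆ y5
c(F(c(y3, y2), y1, y5), y6) spells out as y3 ⋆ y2 ⋆ y1 ⋆ y5 ⋆ y6
c(c(F(c(y3, y2), y1, y5), y6), y4) spells out as y3 ⋆ y2 ⋆ y1 ⋆ y5 ⋆ y6 ⋆ y4


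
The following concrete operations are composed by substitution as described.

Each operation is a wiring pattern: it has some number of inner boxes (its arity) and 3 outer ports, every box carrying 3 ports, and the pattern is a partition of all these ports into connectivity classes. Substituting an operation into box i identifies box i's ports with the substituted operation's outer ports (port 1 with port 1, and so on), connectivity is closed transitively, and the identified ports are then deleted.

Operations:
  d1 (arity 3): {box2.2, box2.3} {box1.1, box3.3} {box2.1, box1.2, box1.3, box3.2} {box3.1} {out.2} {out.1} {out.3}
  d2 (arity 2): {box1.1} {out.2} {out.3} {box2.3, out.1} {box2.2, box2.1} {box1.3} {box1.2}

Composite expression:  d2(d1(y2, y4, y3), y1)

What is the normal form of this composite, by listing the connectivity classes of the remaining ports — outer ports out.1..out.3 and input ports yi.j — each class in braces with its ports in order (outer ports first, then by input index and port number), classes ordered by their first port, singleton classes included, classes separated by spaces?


After gluing at d2, chains via deleted ports link the y-ports.
the subtree at d1 composes to {out.1} {out.2} {out.3} {y2.1, y3.3} {y2.2, y2.3, y3.2, y4.1} {y3.1} {y4.2, y4.3} on (y2, y4, y3); out.j = own outer ports
the subtree at d2 composes to {out.1, y1.3} {out.2} {out.3} {y1.1, y1.2} {y2.1, y3.3} {y2.2, y2.3, y3.2, y4.1} {y3.1} {y4.2, y4.3} on (y2, y4, y3, y1); out.j = own outer ports

{out.1, y1.3} {out.2} {out.3} {y1.1, y1.2} {y2.1, y3.3} {y2.2, y2.3, y3.2, y4.1} {y3.1} {y4.2, y4.3}


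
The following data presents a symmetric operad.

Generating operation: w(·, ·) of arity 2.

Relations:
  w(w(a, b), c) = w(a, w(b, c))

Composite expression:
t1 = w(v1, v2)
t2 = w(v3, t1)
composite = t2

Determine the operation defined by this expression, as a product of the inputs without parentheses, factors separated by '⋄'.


v3 ⋄ v1 ⋄ v2

All parenthesizations of w agree; list the v-inputs left to right.
w(v1, v2) spells out as v1 ⋄ v2
w(v3, w(v1, v2)) spells out as v3 ⋄ v1 ⋄ v2
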